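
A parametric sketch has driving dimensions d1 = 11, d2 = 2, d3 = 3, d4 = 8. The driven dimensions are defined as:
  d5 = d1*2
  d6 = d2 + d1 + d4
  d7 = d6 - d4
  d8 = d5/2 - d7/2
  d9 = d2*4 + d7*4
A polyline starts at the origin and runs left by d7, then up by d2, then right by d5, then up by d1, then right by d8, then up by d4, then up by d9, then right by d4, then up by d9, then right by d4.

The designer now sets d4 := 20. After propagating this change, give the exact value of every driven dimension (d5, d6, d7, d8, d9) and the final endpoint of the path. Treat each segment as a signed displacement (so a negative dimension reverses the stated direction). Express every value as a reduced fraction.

d5 = 22
d6 = 33
d7 = 13
d8 = 9/2
d9 = 60
endpoint = (107/2, 153)

Apply edit: d4 := 20
  d5 = d1*2 = 22
  d6 = d2 + d1 + d4 = 33
  d7 = d6 - d4 = 13
  d8 = d5/2 - d7/2 = 9/2
  d9 = d2*4 + d7*4 = 60
Walk from origin (0, 0):
  seg 1: left by d7 = 13 → (-13, 0)
  seg 2: up by d2 = 2 → (-13, 2)
  seg 3: right by d5 = 22 → (9, 2)
  seg 4: up by d1 = 11 → (9, 13)
  seg 5: right by d8 = 9/2 → (27/2, 13)
  seg 6: up by d4 = 20 → (27/2, 33)
  seg 7: up by d9 = 60 → (27/2, 93)
  seg 8: right by d4 = 20 → (67/2, 93)
  seg 9: up by d9 = 60 → (67/2, 153)
  seg 10: right by d4 = 20 → (107/2, 153)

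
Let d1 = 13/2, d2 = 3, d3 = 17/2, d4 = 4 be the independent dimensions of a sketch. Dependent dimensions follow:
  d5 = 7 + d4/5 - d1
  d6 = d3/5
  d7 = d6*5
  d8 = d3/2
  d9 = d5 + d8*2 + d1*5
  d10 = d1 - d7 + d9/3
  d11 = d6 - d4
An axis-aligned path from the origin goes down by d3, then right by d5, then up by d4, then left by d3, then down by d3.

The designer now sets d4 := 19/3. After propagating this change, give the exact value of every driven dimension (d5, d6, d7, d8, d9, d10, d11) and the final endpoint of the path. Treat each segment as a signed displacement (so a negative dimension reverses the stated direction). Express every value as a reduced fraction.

Apply edit: d4 := 19/3
  d5 = 7 + d4/5 - d1 = 53/30
  d6 = d3/5 = 17/10
  d7 = d6*5 = 17/2
  d8 = d3/2 = 17/4
  d9 = d5 + d8*2 + d1*5 = 1283/30
  d10 = d1 - d7 + d9/3 = 1103/90
  d11 = d6 - d4 = -139/30
Walk from origin (0, 0):
  seg 1: down by d3 = 17/2 → (0, -17/2)
  seg 2: right by d5 = 53/30 → (53/30, -17/2)
  seg 3: up by d4 = 19/3 → (53/30, -13/6)
  seg 4: left by d3 = 17/2 → (-101/15, -13/6)
  seg 5: down by d3 = 17/2 → (-101/15, -32/3)

d5 = 53/30
d6 = 17/10
d7 = 17/2
d8 = 17/4
d9 = 1283/30
d10 = 1103/90
d11 = -139/30
endpoint = (-101/15, -32/3)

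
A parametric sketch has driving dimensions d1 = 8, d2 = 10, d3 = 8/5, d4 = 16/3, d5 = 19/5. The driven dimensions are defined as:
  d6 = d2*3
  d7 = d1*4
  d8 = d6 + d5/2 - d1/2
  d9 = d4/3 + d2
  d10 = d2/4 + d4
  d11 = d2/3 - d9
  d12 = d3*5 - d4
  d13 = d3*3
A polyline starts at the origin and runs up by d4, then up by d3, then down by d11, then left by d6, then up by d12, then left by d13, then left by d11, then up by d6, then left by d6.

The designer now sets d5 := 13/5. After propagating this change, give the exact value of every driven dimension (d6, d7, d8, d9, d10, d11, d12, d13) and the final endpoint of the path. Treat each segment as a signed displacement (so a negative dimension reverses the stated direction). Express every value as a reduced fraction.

Apply edit: d5 := 13/5
  d6 = d2*3 = 30
  d7 = d1*4 = 32
  d8 = d6 + d5/2 - d1/2 = 273/10
  d9 = d4/3 + d2 = 106/9
  d10 = d2/4 + d4 = 47/6
  d11 = d2/3 - d9 = -76/9
  d12 = d3*5 - d4 = 8/3
  d13 = d3*3 = 24/5
Walk from origin (0, 0):
  seg 1: up by d4 = 16/3 → (0, 16/3)
  seg 2: up by d3 = 8/5 → (0, 104/15)
  seg 3: down by d11 = -76/9 → (0, 692/45)
  seg 4: left by d6 = 30 → (-30, 692/45)
  seg 5: up by d12 = 8/3 → (-30, 812/45)
  seg 6: left by d13 = 24/5 → (-174/5, 812/45)
  seg 7: left by d11 = -76/9 → (-1186/45, 812/45)
  seg 8: up by d6 = 30 → (-1186/45, 2162/45)
  seg 9: left by d6 = 30 → (-2536/45, 2162/45)

d6 = 30
d7 = 32
d8 = 273/10
d9 = 106/9
d10 = 47/6
d11 = -76/9
d12 = 8/3
d13 = 24/5
endpoint = (-2536/45, 2162/45)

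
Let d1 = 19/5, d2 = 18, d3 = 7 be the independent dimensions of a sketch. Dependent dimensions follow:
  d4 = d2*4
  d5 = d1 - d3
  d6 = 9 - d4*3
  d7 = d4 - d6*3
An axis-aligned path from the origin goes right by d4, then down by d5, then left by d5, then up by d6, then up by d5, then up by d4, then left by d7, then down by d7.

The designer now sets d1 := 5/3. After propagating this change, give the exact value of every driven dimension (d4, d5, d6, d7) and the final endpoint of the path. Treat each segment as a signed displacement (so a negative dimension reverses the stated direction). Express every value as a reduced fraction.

d4 = 72
d5 = -16/3
d6 = -207
d7 = 693
endpoint = (-1847/3, -828)

Apply edit: d1 := 5/3
  d4 = d2*4 = 72
  d5 = d1 - d3 = -16/3
  d6 = 9 - d4*3 = -207
  d7 = d4 - d6*3 = 693
Walk from origin (0, 0):
  seg 1: right by d4 = 72 → (72, 0)
  seg 2: down by d5 = -16/3 → (72, 16/3)
  seg 3: left by d5 = -16/3 → (232/3, 16/3)
  seg 4: up by d6 = -207 → (232/3, -605/3)
  seg 5: up by d5 = -16/3 → (232/3, -207)
  seg 6: up by d4 = 72 → (232/3, -135)
  seg 7: left by d7 = 693 → (-1847/3, -135)
  seg 8: down by d7 = 693 → (-1847/3, -828)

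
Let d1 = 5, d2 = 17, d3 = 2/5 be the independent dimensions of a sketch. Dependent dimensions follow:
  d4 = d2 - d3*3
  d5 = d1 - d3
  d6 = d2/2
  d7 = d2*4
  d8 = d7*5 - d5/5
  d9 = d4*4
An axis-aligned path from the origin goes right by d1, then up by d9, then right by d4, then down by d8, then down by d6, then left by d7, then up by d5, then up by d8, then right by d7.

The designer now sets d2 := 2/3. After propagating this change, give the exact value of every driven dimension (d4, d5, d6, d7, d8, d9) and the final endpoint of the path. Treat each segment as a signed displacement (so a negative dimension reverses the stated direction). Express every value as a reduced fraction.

Apply edit: d2 := 2/3
  d4 = d2 - d3*3 = -8/15
  d5 = d1 - d3 = 23/5
  d6 = d2/2 = 1/3
  d7 = d2*4 = 8/3
  d8 = d7*5 - d5/5 = 931/75
  d9 = d4*4 = -32/15
Walk from origin (0, 0):
  seg 1: right by d1 = 5 → (5, 0)
  seg 2: up by d9 = -32/15 → (5, -32/15)
  seg 3: right by d4 = -8/15 → (67/15, -32/15)
  seg 4: down by d8 = 931/75 → (67/15, -1091/75)
  seg 5: down by d6 = 1/3 → (67/15, -372/25)
  seg 6: left by d7 = 8/3 → (9/5, -372/25)
  seg 7: up by d5 = 23/5 → (9/5, -257/25)
  seg 8: up by d8 = 931/75 → (9/5, 32/15)
  seg 9: right by d7 = 8/3 → (67/15, 32/15)

d4 = -8/15
d5 = 23/5
d6 = 1/3
d7 = 8/3
d8 = 931/75
d9 = -32/15
endpoint = (67/15, 32/15)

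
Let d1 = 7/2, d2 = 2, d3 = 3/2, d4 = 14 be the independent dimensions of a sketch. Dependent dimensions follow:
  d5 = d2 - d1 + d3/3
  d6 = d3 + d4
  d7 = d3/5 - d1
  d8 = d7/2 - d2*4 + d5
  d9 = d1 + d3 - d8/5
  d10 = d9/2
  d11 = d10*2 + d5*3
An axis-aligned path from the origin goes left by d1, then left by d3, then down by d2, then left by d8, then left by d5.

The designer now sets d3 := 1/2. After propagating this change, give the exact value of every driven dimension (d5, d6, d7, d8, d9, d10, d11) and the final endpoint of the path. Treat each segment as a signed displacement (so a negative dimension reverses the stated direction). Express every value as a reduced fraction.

Apply edit: d3 := 1/2
  d5 = d2 - d1 + d3/3 = -4/3
  d6 = d3 + d4 = 29/2
  d7 = d3/5 - d1 = -17/5
  d8 = d7/2 - d2*4 + d5 = -331/30
  d9 = d1 + d3 - d8/5 = 931/150
  d10 = d9/2 = 931/300
  d11 = d10*2 + d5*3 = 331/150
Walk from origin (0, 0):
  seg 1: left by d1 = 7/2 → (-7/2, 0)
  seg 2: left by d3 = 1/2 → (-4, 0)
  seg 3: down by d2 = 2 → (-4, -2)
  seg 4: left by d8 = -331/30 → (211/30, -2)
  seg 5: left by d5 = -4/3 → (251/30, -2)

d5 = -4/3
d6 = 29/2
d7 = -17/5
d8 = -331/30
d9 = 931/150
d10 = 931/300
d11 = 331/150
endpoint = (251/30, -2)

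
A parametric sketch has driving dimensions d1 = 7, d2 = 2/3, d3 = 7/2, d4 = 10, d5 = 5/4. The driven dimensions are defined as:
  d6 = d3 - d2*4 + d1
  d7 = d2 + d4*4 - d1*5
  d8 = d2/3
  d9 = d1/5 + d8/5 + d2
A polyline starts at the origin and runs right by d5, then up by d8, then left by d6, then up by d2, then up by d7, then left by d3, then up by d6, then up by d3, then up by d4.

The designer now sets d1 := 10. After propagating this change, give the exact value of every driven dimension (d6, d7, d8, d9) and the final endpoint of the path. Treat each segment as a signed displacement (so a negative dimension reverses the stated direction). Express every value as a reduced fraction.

Apply edit: d1 := 10
  d6 = d3 - d2*4 + d1 = 65/6
  d7 = d2 + d4*4 - d1*5 = -28/3
  d8 = d2/3 = 2/9
  d9 = d1/5 + d8/5 + d2 = 122/45
Walk from origin (0, 0):
  seg 1: right by d5 = 5/4 → (5/4, 0)
  seg 2: up by d8 = 2/9 → (5/4, 2/9)
  seg 3: left by d6 = 65/6 → (-115/12, 2/9)
  seg 4: up by d2 = 2/3 → (-115/12, 8/9)
  seg 5: up by d7 = -28/3 → (-115/12, -76/9)
  seg 6: left by d3 = 7/2 → (-157/12, -76/9)
  seg 7: up by d6 = 65/6 → (-157/12, 43/18)
  seg 8: up by d3 = 7/2 → (-157/12, 53/9)
  seg 9: up by d4 = 10 → (-157/12, 143/9)

d6 = 65/6
d7 = -28/3
d8 = 2/9
d9 = 122/45
endpoint = (-157/12, 143/9)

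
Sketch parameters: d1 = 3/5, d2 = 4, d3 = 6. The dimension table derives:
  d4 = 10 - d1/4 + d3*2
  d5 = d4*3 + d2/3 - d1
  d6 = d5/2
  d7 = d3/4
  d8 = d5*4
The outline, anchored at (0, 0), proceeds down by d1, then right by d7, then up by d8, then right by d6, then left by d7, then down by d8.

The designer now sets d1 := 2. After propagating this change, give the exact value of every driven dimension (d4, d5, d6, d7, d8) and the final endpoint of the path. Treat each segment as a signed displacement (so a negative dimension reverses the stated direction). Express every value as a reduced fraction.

Apply edit: d1 := 2
  d4 = 10 - d1/4 + d3*2 = 43/2
  d5 = d4*3 + d2/3 - d1 = 383/6
  d6 = d5/2 = 383/12
  d7 = d3/4 = 3/2
  d8 = d5*4 = 766/3
Walk from origin (0, 0):
  seg 1: down by d1 = 2 → (0, -2)
  seg 2: right by d7 = 3/2 → (3/2, -2)
  seg 3: up by d8 = 766/3 → (3/2, 760/3)
  seg 4: right by d6 = 383/12 → (401/12, 760/3)
  seg 5: left by d7 = 3/2 → (383/12, 760/3)
  seg 6: down by d8 = 766/3 → (383/12, -2)

d4 = 43/2
d5 = 383/6
d6 = 383/12
d7 = 3/2
d8 = 766/3
endpoint = (383/12, -2)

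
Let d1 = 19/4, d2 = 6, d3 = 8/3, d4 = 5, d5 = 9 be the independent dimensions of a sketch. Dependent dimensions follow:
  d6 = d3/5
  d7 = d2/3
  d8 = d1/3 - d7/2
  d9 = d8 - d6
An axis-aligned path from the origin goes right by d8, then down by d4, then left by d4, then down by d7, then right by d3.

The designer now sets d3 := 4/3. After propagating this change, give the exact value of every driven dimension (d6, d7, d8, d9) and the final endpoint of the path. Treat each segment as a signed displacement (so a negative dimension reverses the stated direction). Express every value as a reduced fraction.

d6 = 4/15
d7 = 2
d8 = 7/12
d9 = 19/60
endpoint = (-37/12, -7)

Apply edit: d3 := 4/3
  d6 = d3/5 = 4/15
  d7 = d2/3 = 2
  d8 = d1/3 - d7/2 = 7/12
  d9 = d8 - d6 = 19/60
Walk from origin (0, 0):
  seg 1: right by d8 = 7/12 → (7/12, 0)
  seg 2: down by d4 = 5 → (7/12, -5)
  seg 3: left by d4 = 5 → (-53/12, -5)
  seg 4: down by d7 = 2 → (-53/12, -7)
  seg 5: right by d3 = 4/3 → (-37/12, -7)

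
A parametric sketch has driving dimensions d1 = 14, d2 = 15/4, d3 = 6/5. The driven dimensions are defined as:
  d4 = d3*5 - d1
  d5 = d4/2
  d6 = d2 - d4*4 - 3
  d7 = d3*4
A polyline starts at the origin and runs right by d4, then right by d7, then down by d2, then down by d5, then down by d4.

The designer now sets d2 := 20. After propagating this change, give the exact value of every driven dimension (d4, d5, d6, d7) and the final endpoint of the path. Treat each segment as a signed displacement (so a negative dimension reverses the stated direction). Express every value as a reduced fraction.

d4 = -8
d5 = -4
d6 = 49
d7 = 24/5
endpoint = (-16/5, -8)

Apply edit: d2 := 20
  d4 = d3*5 - d1 = -8
  d5 = d4/2 = -4
  d6 = d2 - d4*4 - 3 = 49
  d7 = d3*4 = 24/5
Walk from origin (0, 0):
  seg 1: right by d4 = -8 → (-8, 0)
  seg 2: right by d7 = 24/5 → (-16/5, 0)
  seg 3: down by d2 = 20 → (-16/5, -20)
  seg 4: down by d5 = -4 → (-16/5, -16)
  seg 5: down by d4 = -8 → (-16/5, -8)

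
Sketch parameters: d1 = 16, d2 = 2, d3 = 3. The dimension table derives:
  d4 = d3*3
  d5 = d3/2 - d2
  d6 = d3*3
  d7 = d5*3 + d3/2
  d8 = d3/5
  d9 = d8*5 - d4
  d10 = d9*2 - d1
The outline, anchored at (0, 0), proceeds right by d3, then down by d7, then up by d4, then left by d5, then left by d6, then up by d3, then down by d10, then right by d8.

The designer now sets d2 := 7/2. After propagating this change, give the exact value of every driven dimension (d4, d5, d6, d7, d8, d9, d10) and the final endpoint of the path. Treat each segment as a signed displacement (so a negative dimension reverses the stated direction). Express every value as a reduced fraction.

d4 = 9
d5 = -2
d6 = 9
d7 = -9/2
d8 = 3/5
d9 = -6
d10 = -28
endpoint = (-17/5, 89/2)

Apply edit: d2 := 7/2
  d4 = d3*3 = 9
  d5 = d3/2 - d2 = -2
  d6 = d3*3 = 9
  d7 = d5*3 + d3/2 = -9/2
  d8 = d3/5 = 3/5
  d9 = d8*5 - d4 = -6
  d10 = d9*2 - d1 = -28
Walk from origin (0, 0):
  seg 1: right by d3 = 3 → (3, 0)
  seg 2: down by d7 = -9/2 → (3, 9/2)
  seg 3: up by d4 = 9 → (3, 27/2)
  seg 4: left by d5 = -2 → (5, 27/2)
  seg 5: left by d6 = 9 → (-4, 27/2)
  seg 6: up by d3 = 3 → (-4, 33/2)
  seg 7: down by d10 = -28 → (-4, 89/2)
  seg 8: right by d8 = 3/5 → (-17/5, 89/2)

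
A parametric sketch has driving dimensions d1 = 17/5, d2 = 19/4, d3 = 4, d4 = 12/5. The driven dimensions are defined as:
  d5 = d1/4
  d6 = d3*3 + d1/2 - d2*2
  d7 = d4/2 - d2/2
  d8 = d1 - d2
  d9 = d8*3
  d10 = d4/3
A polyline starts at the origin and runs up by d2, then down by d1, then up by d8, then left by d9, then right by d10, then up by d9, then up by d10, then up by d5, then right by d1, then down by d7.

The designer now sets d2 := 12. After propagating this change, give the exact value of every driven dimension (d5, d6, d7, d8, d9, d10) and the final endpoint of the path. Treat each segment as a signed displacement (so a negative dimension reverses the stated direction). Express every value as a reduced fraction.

Apply edit: d2 := 12
  d5 = d1/4 = 17/20
  d6 = d3*3 + d1/2 - d2*2 = -103/10
  d7 = d4/2 - d2/2 = -24/5
  d8 = d1 - d2 = -43/5
  d9 = d8*3 = -129/5
  d10 = d4/3 = 4/5
Walk from origin (0, 0):
  seg 1: up by d2 = 12 → (0, 12)
  seg 2: down by d1 = 17/5 → (0, 43/5)
  seg 3: up by d8 = -43/5 → (0, 0)
  seg 4: left by d9 = -129/5 → (129/5, 0)
  seg 5: right by d10 = 4/5 → (133/5, 0)
  seg 6: up by d9 = -129/5 → (133/5, -129/5)
  seg 7: up by d10 = 4/5 → (133/5, -25)
  seg 8: up by d5 = 17/20 → (133/5, -483/20)
  seg 9: right by d1 = 17/5 → (30, -483/20)
  seg 10: down by d7 = -24/5 → (30, -387/20)

d5 = 17/20
d6 = -103/10
d7 = -24/5
d8 = -43/5
d9 = -129/5
d10 = 4/5
endpoint = (30, -387/20)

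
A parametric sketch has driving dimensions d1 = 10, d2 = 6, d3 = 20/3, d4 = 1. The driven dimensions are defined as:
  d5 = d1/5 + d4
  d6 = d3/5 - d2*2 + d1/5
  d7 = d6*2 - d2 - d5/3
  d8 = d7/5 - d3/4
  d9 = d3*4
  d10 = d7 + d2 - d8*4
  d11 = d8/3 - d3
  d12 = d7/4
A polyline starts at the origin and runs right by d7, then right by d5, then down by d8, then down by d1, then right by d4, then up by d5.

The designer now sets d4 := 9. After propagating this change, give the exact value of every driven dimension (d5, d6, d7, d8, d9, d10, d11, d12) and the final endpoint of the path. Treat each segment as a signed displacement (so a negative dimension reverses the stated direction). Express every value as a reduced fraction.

d5 = 11
d6 = -26/3
d7 = -27
d8 = -106/15
d9 = 80/3
d10 = 109/15
d11 = -406/45
d12 = -27/4
endpoint = (-7, 121/15)

Apply edit: d4 := 9
  d5 = d1/5 + d4 = 11
  d6 = d3/5 - d2*2 + d1/5 = -26/3
  d7 = d6*2 - d2 - d5/3 = -27
  d8 = d7/5 - d3/4 = -106/15
  d9 = d3*4 = 80/3
  d10 = d7 + d2 - d8*4 = 109/15
  d11 = d8/3 - d3 = -406/45
  d12 = d7/4 = -27/4
Walk from origin (0, 0):
  seg 1: right by d7 = -27 → (-27, 0)
  seg 2: right by d5 = 11 → (-16, 0)
  seg 3: down by d8 = -106/15 → (-16, 106/15)
  seg 4: down by d1 = 10 → (-16, -44/15)
  seg 5: right by d4 = 9 → (-7, -44/15)
  seg 6: up by d5 = 11 → (-7, 121/15)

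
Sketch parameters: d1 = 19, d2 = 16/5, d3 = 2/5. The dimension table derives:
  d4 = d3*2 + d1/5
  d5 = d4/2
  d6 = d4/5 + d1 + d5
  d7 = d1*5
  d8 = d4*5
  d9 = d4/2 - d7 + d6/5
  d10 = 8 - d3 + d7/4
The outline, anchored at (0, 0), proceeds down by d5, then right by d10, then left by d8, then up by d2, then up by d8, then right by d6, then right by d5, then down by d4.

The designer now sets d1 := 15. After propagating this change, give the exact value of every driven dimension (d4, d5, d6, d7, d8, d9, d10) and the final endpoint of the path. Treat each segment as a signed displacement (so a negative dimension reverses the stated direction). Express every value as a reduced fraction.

Apply edit: d1 := 15
  d4 = d3*2 + d1/5 = 19/5
  d5 = d4/2 = 19/10
  d6 = d4/5 + d1 + d5 = 883/50
  d7 = d1*5 = 75
  d8 = d4*5 = 19
  d9 = d4/2 - d7 + d6/5 = -8696/125
  d10 = 8 - d3 + d7/4 = 527/20
Walk from origin (0, 0):
  seg 1: down by d5 = 19/10 → (0, -19/10)
  seg 2: right by d10 = 527/20 → (527/20, -19/10)
  seg 3: left by d8 = 19 → (147/20, -19/10)
  seg 4: up by d2 = 16/5 → (147/20, 13/10)
  seg 5: up by d8 = 19 → (147/20, 203/10)
  seg 6: right by d6 = 883/50 → (2501/100, 203/10)
  seg 7: right by d5 = 19/10 → (2691/100, 203/10)
  seg 8: down by d4 = 19/5 → (2691/100, 33/2)

d4 = 19/5
d5 = 19/10
d6 = 883/50
d7 = 75
d8 = 19
d9 = -8696/125
d10 = 527/20
endpoint = (2691/100, 33/2)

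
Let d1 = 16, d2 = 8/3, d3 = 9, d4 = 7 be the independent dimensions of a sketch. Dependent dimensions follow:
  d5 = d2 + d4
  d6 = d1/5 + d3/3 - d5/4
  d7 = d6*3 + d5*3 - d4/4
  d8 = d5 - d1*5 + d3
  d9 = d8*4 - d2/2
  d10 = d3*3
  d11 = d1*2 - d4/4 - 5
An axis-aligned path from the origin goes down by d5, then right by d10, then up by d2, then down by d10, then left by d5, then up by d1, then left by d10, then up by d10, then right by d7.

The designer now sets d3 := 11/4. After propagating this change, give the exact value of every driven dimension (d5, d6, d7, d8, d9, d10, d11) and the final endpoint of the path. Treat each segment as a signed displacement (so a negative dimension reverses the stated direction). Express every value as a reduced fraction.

d5 = 29/3
d6 = 17/10
d7 = 647/20
d8 = -811/12
d9 = -815/3
d10 = 33/4
d11 = 101/4
endpoint = (1361/60, 9)

Apply edit: d3 := 11/4
  d5 = d2 + d4 = 29/3
  d6 = d1/5 + d3/3 - d5/4 = 17/10
  d7 = d6*3 + d5*3 - d4/4 = 647/20
  d8 = d5 - d1*5 + d3 = -811/12
  d9 = d8*4 - d2/2 = -815/3
  d10 = d3*3 = 33/4
  d11 = d1*2 - d4/4 - 5 = 101/4
Walk from origin (0, 0):
  seg 1: down by d5 = 29/3 → (0, -29/3)
  seg 2: right by d10 = 33/4 → (33/4, -29/3)
  seg 3: up by d2 = 8/3 → (33/4, -7)
  seg 4: down by d10 = 33/4 → (33/4, -61/4)
  seg 5: left by d5 = 29/3 → (-17/12, -61/4)
  seg 6: up by d1 = 16 → (-17/12, 3/4)
  seg 7: left by d10 = 33/4 → (-29/3, 3/4)
  seg 8: up by d10 = 33/4 → (-29/3, 9)
  seg 9: right by d7 = 647/20 → (1361/60, 9)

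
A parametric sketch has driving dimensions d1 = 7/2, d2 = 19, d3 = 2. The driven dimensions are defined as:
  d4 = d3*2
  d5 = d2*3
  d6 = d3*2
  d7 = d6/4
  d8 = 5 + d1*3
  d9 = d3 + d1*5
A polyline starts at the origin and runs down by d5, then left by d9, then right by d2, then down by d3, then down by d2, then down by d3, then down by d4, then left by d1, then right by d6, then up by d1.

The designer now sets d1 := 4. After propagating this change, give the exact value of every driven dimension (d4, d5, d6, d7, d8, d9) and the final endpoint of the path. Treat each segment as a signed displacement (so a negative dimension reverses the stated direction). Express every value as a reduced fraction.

d4 = 4
d5 = 57
d6 = 4
d7 = 1
d8 = 17
d9 = 22
endpoint = (-3, -80)

Apply edit: d1 := 4
  d4 = d3*2 = 4
  d5 = d2*3 = 57
  d6 = d3*2 = 4
  d7 = d6/4 = 1
  d8 = 5 + d1*3 = 17
  d9 = d3 + d1*5 = 22
Walk from origin (0, 0):
  seg 1: down by d5 = 57 → (0, -57)
  seg 2: left by d9 = 22 → (-22, -57)
  seg 3: right by d2 = 19 → (-3, -57)
  seg 4: down by d3 = 2 → (-3, -59)
  seg 5: down by d2 = 19 → (-3, -78)
  seg 6: down by d3 = 2 → (-3, -80)
  seg 7: down by d4 = 4 → (-3, -84)
  seg 8: left by d1 = 4 → (-7, -84)
  seg 9: right by d6 = 4 → (-3, -84)
  seg 10: up by d1 = 4 → (-3, -80)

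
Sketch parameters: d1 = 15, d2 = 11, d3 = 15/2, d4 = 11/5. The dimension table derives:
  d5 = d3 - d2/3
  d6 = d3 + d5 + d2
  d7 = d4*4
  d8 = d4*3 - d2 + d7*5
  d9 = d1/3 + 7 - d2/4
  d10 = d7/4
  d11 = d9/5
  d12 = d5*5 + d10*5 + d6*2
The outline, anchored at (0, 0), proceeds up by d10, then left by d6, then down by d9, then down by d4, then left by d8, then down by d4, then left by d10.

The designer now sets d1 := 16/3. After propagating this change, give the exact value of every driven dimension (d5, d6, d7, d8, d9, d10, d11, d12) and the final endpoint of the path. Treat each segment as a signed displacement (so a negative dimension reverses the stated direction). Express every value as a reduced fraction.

d5 = 23/6
d6 = 67/3
d7 = 44/5
d8 = 198/5
d9 = 217/36
d10 = 11/5
d11 = 217/180
d12 = 449/6
endpoint = (-962/15, -1481/180)

Apply edit: d1 := 16/3
  d5 = d3 - d2/3 = 23/6
  d6 = d3 + d5 + d2 = 67/3
  d7 = d4*4 = 44/5
  d8 = d4*3 - d2 + d7*5 = 198/5
  d9 = d1/3 + 7 - d2/4 = 217/36
  d10 = d7/4 = 11/5
  d11 = d9/5 = 217/180
  d12 = d5*5 + d10*5 + d6*2 = 449/6
Walk from origin (0, 0):
  seg 1: up by d10 = 11/5 → (0, 11/5)
  seg 2: left by d6 = 67/3 → (-67/3, 11/5)
  seg 3: down by d9 = 217/36 → (-67/3, -689/180)
  seg 4: down by d4 = 11/5 → (-67/3, -217/36)
  seg 5: left by d8 = 198/5 → (-929/15, -217/36)
  seg 6: down by d4 = 11/5 → (-929/15, -1481/180)
  seg 7: left by d10 = 11/5 → (-962/15, -1481/180)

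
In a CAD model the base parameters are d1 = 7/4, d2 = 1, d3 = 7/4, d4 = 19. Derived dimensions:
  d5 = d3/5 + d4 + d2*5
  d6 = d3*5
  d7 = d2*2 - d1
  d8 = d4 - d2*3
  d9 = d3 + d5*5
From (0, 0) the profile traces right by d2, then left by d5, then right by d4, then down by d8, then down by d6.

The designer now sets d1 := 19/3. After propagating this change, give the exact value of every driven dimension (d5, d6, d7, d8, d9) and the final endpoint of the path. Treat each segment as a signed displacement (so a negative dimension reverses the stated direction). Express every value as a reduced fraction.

d5 = 487/20
d6 = 35/4
d7 = -13/3
d8 = 16
d9 = 247/2
endpoint = (-87/20, -99/4)

Apply edit: d1 := 19/3
  d5 = d3/5 + d4 + d2*5 = 487/20
  d6 = d3*5 = 35/4
  d7 = d2*2 - d1 = -13/3
  d8 = d4 - d2*3 = 16
  d9 = d3 + d5*5 = 247/2
Walk from origin (0, 0):
  seg 1: right by d2 = 1 → (1, 0)
  seg 2: left by d5 = 487/20 → (-467/20, 0)
  seg 3: right by d4 = 19 → (-87/20, 0)
  seg 4: down by d8 = 16 → (-87/20, -16)
  seg 5: down by d6 = 35/4 → (-87/20, -99/4)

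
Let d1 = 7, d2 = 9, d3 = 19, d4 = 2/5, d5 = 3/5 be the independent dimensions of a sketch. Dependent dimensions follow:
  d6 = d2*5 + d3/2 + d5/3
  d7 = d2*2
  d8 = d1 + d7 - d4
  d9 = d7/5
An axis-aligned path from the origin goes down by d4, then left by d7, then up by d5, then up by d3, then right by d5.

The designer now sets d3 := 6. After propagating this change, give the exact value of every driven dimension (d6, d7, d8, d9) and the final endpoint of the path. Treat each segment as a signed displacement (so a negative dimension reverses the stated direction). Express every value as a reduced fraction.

Apply edit: d3 := 6
  d6 = d2*5 + d3/2 + d5/3 = 241/5
  d7 = d2*2 = 18
  d8 = d1 + d7 - d4 = 123/5
  d9 = d7/5 = 18/5
Walk from origin (0, 0):
  seg 1: down by d4 = 2/5 → (0, -2/5)
  seg 2: left by d7 = 18 → (-18, -2/5)
  seg 3: up by d5 = 3/5 → (-18, 1/5)
  seg 4: up by d3 = 6 → (-18, 31/5)
  seg 5: right by d5 = 3/5 → (-87/5, 31/5)

d6 = 241/5
d7 = 18
d8 = 123/5
d9 = 18/5
endpoint = (-87/5, 31/5)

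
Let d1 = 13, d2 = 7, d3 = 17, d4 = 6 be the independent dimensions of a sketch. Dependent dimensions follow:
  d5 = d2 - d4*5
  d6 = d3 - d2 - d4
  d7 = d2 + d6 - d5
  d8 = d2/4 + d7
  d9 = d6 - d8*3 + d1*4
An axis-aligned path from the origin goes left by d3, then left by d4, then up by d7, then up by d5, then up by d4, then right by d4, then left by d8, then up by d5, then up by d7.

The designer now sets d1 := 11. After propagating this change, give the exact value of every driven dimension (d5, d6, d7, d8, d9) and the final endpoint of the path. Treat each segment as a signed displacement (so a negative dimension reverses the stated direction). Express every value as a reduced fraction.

Apply edit: d1 := 11
  d5 = d2 - d4*5 = -23
  d6 = d3 - d2 - d4 = 4
  d7 = d2 + d6 - d5 = 34
  d8 = d2/4 + d7 = 143/4
  d9 = d6 - d8*3 + d1*4 = -237/4
Walk from origin (0, 0):
  seg 1: left by d3 = 17 → (-17, 0)
  seg 2: left by d4 = 6 → (-23, 0)
  seg 3: up by d7 = 34 → (-23, 34)
  seg 4: up by d5 = -23 → (-23, 11)
  seg 5: up by d4 = 6 → (-23, 17)
  seg 6: right by d4 = 6 → (-17, 17)
  seg 7: left by d8 = 143/4 → (-211/4, 17)
  seg 8: up by d5 = -23 → (-211/4, -6)
  seg 9: up by d7 = 34 → (-211/4, 28)

d5 = -23
d6 = 4
d7 = 34
d8 = 143/4
d9 = -237/4
endpoint = (-211/4, 28)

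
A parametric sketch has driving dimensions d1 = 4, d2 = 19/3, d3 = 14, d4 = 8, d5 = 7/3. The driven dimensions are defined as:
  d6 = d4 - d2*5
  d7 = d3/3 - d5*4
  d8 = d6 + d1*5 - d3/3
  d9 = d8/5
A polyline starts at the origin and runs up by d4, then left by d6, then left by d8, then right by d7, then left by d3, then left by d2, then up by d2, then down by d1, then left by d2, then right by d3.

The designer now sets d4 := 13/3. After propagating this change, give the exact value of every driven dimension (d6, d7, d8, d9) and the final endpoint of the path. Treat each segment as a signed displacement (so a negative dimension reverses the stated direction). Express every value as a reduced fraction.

d6 = -82/3
d7 = -14/3
d8 = -12
d9 = -12/5
endpoint = (22, 20/3)

Apply edit: d4 := 13/3
  d6 = d4 - d2*5 = -82/3
  d7 = d3/3 - d5*4 = -14/3
  d8 = d6 + d1*5 - d3/3 = -12
  d9 = d8/5 = -12/5
Walk from origin (0, 0):
  seg 1: up by d4 = 13/3 → (0, 13/3)
  seg 2: left by d6 = -82/3 → (82/3, 13/3)
  seg 3: left by d8 = -12 → (118/3, 13/3)
  seg 4: right by d7 = -14/3 → (104/3, 13/3)
  seg 5: left by d3 = 14 → (62/3, 13/3)
  seg 6: left by d2 = 19/3 → (43/3, 13/3)
  seg 7: up by d2 = 19/3 → (43/3, 32/3)
  seg 8: down by d1 = 4 → (43/3, 20/3)
  seg 9: left by d2 = 19/3 → (8, 20/3)
  seg 10: right by d3 = 14 → (22, 20/3)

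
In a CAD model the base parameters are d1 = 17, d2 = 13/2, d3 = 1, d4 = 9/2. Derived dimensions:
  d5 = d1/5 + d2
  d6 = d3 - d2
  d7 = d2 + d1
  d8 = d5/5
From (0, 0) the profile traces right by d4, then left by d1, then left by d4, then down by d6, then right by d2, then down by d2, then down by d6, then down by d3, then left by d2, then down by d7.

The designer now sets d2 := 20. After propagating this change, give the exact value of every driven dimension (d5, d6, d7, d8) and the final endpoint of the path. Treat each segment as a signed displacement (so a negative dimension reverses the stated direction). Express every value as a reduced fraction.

Apply edit: d2 := 20
  d5 = d1/5 + d2 = 117/5
  d6 = d3 - d2 = -19
  d7 = d2 + d1 = 37
  d8 = d5/5 = 117/25
Walk from origin (0, 0):
  seg 1: right by d4 = 9/2 → (9/2, 0)
  seg 2: left by d1 = 17 → (-25/2, 0)
  seg 3: left by d4 = 9/2 → (-17, 0)
  seg 4: down by d6 = -19 → (-17, 19)
  seg 5: right by d2 = 20 → (3, 19)
  seg 6: down by d2 = 20 → (3, -1)
  seg 7: down by d6 = -19 → (3, 18)
  seg 8: down by d3 = 1 → (3, 17)
  seg 9: left by d2 = 20 → (-17, 17)
  seg 10: down by d7 = 37 → (-17, -20)

d5 = 117/5
d6 = -19
d7 = 37
d8 = 117/25
endpoint = (-17, -20)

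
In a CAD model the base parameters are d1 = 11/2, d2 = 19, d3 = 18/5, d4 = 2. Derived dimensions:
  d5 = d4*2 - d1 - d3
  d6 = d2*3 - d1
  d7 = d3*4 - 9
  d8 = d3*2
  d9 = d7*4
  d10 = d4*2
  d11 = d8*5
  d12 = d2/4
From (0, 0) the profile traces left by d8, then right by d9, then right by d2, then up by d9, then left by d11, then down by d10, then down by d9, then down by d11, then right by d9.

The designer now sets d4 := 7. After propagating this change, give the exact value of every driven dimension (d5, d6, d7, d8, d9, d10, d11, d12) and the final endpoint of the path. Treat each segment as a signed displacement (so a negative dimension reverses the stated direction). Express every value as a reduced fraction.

d5 = 49/10
d6 = 103/2
d7 = 27/5
d8 = 36/5
d9 = 108/5
d10 = 14
d11 = 36
d12 = 19/4
endpoint = (19, -50)

Apply edit: d4 := 7
  d5 = d4*2 - d1 - d3 = 49/10
  d6 = d2*3 - d1 = 103/2
  d7 = d3*4 - 9 = 27/5
  d8 = d3*2 = 36/5
  d9 = d7*4 = 108/5
  d10 = d4*2 = 14
  d11 = d8*5 = 36
  d12 = d2/4 = 19/4
Walk from origin (0, 0):
  seg 1: left by d8 = 36/5 → (-36/5, 0)
  seg 2: right by d9 = 108/5 → (72/5, 0)
  seg 3: right by d2 = 19 → (167/5, 0)
  seg 4: up by d9 = 108/5 → (167/5, 108/5)
  seg 5: left by d11 = 36 → (-13/5, 108/5)
  seg 6: down by d10 = 14 → (-13/5, 38/5)
  seg 7: down by d9 = 108/5 → (-13/5, -14)
  seg 8: down by d11 = 36 → (-13/5, -50)
  seg 9: right by d9 = 108/5 → (19, -50)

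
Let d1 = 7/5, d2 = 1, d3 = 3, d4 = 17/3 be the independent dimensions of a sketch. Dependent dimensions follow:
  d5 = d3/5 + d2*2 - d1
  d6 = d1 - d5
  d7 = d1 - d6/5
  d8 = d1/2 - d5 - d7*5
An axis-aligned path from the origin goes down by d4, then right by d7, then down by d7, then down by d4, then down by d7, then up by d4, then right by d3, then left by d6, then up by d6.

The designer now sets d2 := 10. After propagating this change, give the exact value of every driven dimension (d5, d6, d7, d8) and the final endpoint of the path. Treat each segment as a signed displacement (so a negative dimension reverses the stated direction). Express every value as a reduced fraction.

Apply edit: d2 := 10
  d5 = d3/5 + d2*2 - d1 = 96/5
  d6 = d1 - d5 = -89/5
  d7 = d1 - d6/5 = 124/25
  d8 = d1/2 - d5 - d7*5 = -433/10
Walk from origin (0, 0):
  seg 1: down by d4 = 17/3 → (0, -17/3)
  seg 2: right by d7 = 124/25 → (124/25, -17/3)
  seg 3: down by d7 = 124/25 → (124/25, -797/75)
  seg 4: down by d4 = 17/3 → (124/25, -1222/75)
  seg 5: down by d7 = 124/25 → (124/25, -1594/75)
  seg 6: up by d4 = 17/3 → (124/25, -1169/75)
  seg 7: right by d3 = 3 → (199/25, -1169/75)
  seg 8: left by d6 = -89/5 → (644/25, -1169/75)
  seg 9: up by d6 = -89/5 → (644/25, -2504/75)

d5 = 96/5
d6 = -89/5
d7 = 124/25
d8 = -433/10
endpoint = (644/25, -2504/75)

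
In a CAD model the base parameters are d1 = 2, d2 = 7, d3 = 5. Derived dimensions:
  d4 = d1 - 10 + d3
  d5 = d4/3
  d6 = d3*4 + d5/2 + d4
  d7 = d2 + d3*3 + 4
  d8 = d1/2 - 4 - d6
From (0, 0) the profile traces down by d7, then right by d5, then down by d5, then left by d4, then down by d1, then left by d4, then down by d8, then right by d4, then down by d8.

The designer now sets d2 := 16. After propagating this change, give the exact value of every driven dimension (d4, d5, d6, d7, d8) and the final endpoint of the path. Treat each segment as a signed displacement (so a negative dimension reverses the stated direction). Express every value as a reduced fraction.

Apply edit: d2 := 16
  d4 = d1 - 10 + d3 = -3
  d5 = d4/3 = -1
  d6 = d3*4 + d5/2 + d4 = 33/2
  d7 = d2 + d3*3 + 4 = 35
  d8 = d1/2 - 4 - d6 = -39/2
Walk from origin (0, 0):
  seg 1: down by d7 = 35 → (0, -35)
  seg 2: right by d5 = -1 → (-1, -35)
  seg 3: down by d5 = -1 → (-1, -34)
  seg 4: left by d4 = -3 → (2, -34)
  seg 5: down by d1 = 2 → (2, -36)
  seg 6: left by d4 = -3 → (5, -36)
  seg 7: down by d8 = -39/2 → (5, -33/2)
  seg 8: right by d4 = -3 → (2, -33/2)
  seg 9: down by d8 = -39/2 → (2, 3)

d4 = -3
d5 = -1
d6 = 33/2
d7 = 35
d8 = -39/2
endpoint = (2, 3)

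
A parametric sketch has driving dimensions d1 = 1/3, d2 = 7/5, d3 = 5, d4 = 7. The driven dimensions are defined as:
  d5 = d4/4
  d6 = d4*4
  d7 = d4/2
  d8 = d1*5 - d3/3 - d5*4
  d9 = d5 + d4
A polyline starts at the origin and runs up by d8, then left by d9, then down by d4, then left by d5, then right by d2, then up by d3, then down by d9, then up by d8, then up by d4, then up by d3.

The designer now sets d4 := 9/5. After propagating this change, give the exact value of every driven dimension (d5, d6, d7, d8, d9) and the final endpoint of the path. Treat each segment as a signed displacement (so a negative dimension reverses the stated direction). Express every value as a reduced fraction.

d5 = 9/20
d6 = 36/5
d7 = 9/10
d8 = -9/5
d9 = 9/4
endpoint = (-13/10, 83/20)

Apply edit: d4 := 9/5
  d5 = d4/4 = 9/20
  d6 = d4*4 = 36/5
  d7 = d4/2 = 9/10
  d8 = d1*5 - d3/3 - d5*4 = -9/5
  d9 = d5 + d4 = 9/4
Walk from origin (0, 0):
  seg 1: up by d8 = -9/5 → (0, -9/5)
  seg 2: left by d9 = 9/4 → (-9/4, -9/5)
  seg 3: down by d4 = 9/5 → (-9/4, -18/5)
  seg 4: left by d5 = 9/20 → (-27/10, -18/5)
  seg 5: right by d2 = 7/5 → (-13/10, -18/5)
  seg 6: up by d3 = 5 → (-13/10, 7/5)
  seg 7: down by d9 = 9/4 → (-13/10, -17/20)
  seg 8: up by d8 = -9/5 → (-13/10, -53/20)
  seg 9: up by d4 = 9/5 → (-13/10, -17/20)
  seg 10: up by d3 = 5 → (-13/10, 83/20)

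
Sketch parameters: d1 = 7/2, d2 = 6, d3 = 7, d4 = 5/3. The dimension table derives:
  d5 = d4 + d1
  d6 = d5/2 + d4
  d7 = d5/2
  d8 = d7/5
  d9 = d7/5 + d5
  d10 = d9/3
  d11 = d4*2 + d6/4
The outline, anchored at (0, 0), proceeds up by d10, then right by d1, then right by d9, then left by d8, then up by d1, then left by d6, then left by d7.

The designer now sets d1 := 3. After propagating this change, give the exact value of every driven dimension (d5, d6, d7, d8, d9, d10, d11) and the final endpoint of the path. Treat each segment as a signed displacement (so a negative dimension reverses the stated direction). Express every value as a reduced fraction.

d5 = 14/3
d6 = 4
d7 = 7/3
d8 = 7/15
d9 = 77/15
d10 = 77/45
d11 = 13/3
endpoint = (4/3, 212/45)

Apply edit: d1 := 3
  d5 = d4 + d1 = 14/3
  d6 = d5/2 + d4 = 4
  d7 = d5/2 = 7/3
  d8 = d7/5 = 7/15
  d9 = d7/5 + d5 = 77/15
  d10 = d9/3 = 77/45
  d11 = d4*2 + d6/4 = 13/3
Walk from origin (0, 0):
  seg 1: up by d10 = 77/45 → (0, 77/45)
  seg 2: right by d1 = 3 → (3, 77/45)
  seg 3: right by d9 = 77/15 → (122/15, 77/45)
  seg 4: left by d8 = 7/15 → (23/3, 77/45)
  seg 5: up by d1 = 3 → (23/3, 212/45)
  seg 6: left by d6 = 4 → (11/3, 212/45)
  seg 7: left by d7 = 7/3 → (4/3, 212/45)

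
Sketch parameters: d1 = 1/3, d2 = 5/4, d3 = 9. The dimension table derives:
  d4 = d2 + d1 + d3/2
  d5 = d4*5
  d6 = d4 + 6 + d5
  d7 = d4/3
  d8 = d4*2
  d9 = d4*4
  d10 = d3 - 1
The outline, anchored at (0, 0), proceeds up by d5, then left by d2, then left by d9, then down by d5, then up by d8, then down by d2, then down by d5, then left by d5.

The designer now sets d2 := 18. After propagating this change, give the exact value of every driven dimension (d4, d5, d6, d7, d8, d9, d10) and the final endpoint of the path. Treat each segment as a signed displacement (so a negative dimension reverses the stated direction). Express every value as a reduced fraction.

d4 = 137/6
d5 = 685/6
d6 = 143
d7 = 137/18
d8 = 137/3
d9 = 274/3
d10 = 8
endpoint = (-447/2, -173/2)

Apply edit: d2 := 18
  d4 = d2 + d1 + d3/2 = 137/6
  d5 = d4*5 = 685/6
  d6 = d4 + 6 + d5 = 143
  d7 = d4/3 = 137/18
  d8 = d4*2 = 137/3
  d9 = d4*4 = 274/3
  d10 = d3 - 1 = 8
Walk from origin (0, 0):
  seg 1: up by d5 = 685/6 → (0, 685/6)
  seg 2: left by d2 = 18 → (-18, 685/6)
  seg 3: left by d9 = 274/3 → (-328/3, 685/6)
  seg 4: down by d5 = 685/6 → (-328/3, 0)
  seg 5: up by d8 = 137/3 → (-328/3, 137/3)
  seg 6: down by d2 = 18 → (-328/3, 83/3)
  seg 7: down by d5 = 685/6 → (-328/3, -173/2)
  seg 8: left by d5 = 685/6 → (-447/2, -173/2)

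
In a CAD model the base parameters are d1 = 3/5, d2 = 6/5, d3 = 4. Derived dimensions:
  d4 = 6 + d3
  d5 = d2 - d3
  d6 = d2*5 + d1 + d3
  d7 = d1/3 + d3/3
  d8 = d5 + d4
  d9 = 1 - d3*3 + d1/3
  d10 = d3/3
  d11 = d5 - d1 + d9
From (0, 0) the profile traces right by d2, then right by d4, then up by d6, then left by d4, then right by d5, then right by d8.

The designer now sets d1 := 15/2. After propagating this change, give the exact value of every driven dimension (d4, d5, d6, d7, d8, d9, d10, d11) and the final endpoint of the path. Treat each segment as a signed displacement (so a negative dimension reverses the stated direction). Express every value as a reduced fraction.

Apply edit: d1 := 15/2
  d4 = 6 + d3 = 10
  d5 = d2 - d3 = -14/5
  d6 = d2*5 + d1 + d3 = 35/2
  d7 = d1/3 + d3/3 = 23/6
  d8 = d5 + d4 = 36/5
  d9 = 1 - d3*3 + d1/3 = -17/2
  d10 = d3/3 = 4/3
  d11 = d5 - d1 + d9 = -94/5
Walk from origin (0, 0):
  seg 1: right by d2 = 6/5 → (6/5, 0)
  seg 2: right by d4 = 10 → (56/5, 0)
  seg 3: up by d6 = 35/2 → (56/5, 35/2)
  seg 4: left by d4 = 10 → (6/5, 35/2)
  seg 5: right by d5 = -14/5 → (-8/5, 35/2)
  seg 6: right by d8 = 36/5 → (28/5, 35/2)

d4 = 10
d5 = -14/5
d6 = 35/2
d7 = 23/6
d8 = 36/5
d9 = -17/2
d10 = 4/3
d11 = -94/5
endpoint = (28/5, 35/2)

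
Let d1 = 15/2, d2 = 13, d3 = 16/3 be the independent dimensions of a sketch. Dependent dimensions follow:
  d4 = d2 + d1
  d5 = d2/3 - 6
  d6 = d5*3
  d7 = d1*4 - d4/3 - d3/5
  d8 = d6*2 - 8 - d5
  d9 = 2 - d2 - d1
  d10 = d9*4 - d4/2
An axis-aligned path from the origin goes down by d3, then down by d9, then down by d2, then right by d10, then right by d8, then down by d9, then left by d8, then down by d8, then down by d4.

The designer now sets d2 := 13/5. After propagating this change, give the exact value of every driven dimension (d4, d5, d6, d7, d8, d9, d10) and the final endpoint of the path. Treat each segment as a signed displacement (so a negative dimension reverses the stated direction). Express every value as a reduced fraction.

Apply edit: d2 := 13/5
  d4 = d2 + d1 = 101/10
  d5 = d2/3 - 6 = -77/15
  d6 = d5*3 = -77/5
  d7 = d1*4 - d4/3 - d3/5 = 767/30
  d8 = d6*2 - 8 - d5 = -101/3
  d9 = 2 - d2 - d1 = -81/10
  d10 = d9*4 - d4/2 = -749/20
Walk from origin (0, 0):
  seg 1: down by d3 = 16/3 → (0, -16/3)
  seg 2: down by d9 = -81/10 → (0, 83/30)
  seg 3: down by d2 = 13/5 → (0, 1/6)
  seg 4: right by d10 = -749/20 → (-749/20, 1/6)
  seg 5: right by d8 = -101/3 → (-4267/60, 1/6)
  seg 6: down by d9 = -81/10 → (-4267/60, 124/15)
  seg 7: left by d8 = -101/3 → (-749/20, 124/15)
  seg 8: down by d8 = -101/3 → (-749/20, 629/15)
  seg 9: down by d4 = 101/10 → (-749/20, 191/6)

d4 = 101/10
d5 = -77/15
d6 = -77/5
d7 = 767/30
d8 = -101/3
d9 = -81/10
d10 = -749/20
endpoint = (-749/20, 191/6)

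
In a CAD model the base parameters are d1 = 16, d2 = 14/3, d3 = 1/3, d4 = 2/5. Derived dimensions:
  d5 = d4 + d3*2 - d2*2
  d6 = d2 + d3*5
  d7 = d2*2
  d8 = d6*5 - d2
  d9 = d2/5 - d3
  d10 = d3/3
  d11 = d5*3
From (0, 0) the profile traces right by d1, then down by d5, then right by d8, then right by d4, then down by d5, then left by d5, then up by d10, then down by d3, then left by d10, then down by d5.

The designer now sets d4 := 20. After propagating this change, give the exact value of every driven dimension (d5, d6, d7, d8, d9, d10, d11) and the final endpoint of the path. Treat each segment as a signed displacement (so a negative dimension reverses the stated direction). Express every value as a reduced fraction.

Apply edit: d4 := 20
  d5 = d4 + d3*2 - d2*2 = 34/3
  d6 = d2 + d3*5 = 19/3
  d7 = d2*2 = 28/3
  d8 = d6*5 - d2 = 27
  d9 = d2/5 - d3 = 3/5
  d10 = d3/3 = 1/9
  d11 = d5*3 = 34
Walk from origin (0, 0):
  seg 1: right by d1 = 16 → (16, 0)
  seg 2: down by d5 = 34/3 → (16, -34/3)
  seg 3: right by d8 = 27 → (43, -34/3)
  seg 4: right by d4 = 20 → (63, -34/3)
  seg 5: down by d5 = 34/3 → (63, -68/3)
  seg 6: left by d5 = 34/3 → (155/3, -68/3)
  seg 7: up by d10 = 1/9 → (155/3, -203/9)
  seg 8: down by d3 = 1/3 → (155/3, -206/9)
  seg 9: left by d10 = 1/9 → (464/9, -206/9)
  seg 10: down by d5 = 34/3 → (464/9, -308/9)

d5 = 34/3
d6 = 19/3
d7 = 28/3
d8 = 27
d9 = 3/5
d10 = 1/9
d11 = 34
endpoint = (464/9, -308/9)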